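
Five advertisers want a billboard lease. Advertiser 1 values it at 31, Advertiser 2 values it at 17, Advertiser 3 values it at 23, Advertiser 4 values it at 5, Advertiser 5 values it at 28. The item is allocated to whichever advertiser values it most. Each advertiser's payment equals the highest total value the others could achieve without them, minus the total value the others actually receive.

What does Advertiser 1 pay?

28

Advertiser 1 has the highest value and receives the item.
Without Advertiser 1, the item would go to the next-highest value, 28, so the others could achieve 28.
With Advertiser 1 present and winning, the others receive nothing, so their total is 0.
Payment = 28 - 0 = 28.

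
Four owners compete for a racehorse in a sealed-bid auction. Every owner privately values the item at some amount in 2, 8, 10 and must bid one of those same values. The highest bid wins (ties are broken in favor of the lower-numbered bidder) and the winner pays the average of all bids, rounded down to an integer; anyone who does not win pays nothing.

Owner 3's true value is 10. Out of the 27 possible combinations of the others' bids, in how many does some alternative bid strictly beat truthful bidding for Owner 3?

1

Others bid (2, 2, 2): truth gives 6; bid 8 gives 7 > 6. Violating.
Others bid (2, 2, 8): truth gives 5; no alternative beats it.
Others bid (2, 2, 10): truth gives 4; no alternative beats it.
(Checking all 27 profiles: 1 has a profitable deviation, 26 do not.)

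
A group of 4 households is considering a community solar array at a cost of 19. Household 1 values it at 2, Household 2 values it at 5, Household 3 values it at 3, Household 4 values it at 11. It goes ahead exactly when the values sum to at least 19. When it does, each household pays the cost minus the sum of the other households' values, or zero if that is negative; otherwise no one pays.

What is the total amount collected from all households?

13

Total value 21 ≥ cost 19, so it is built.
Household 1: others sum to 19; max(0, 19 - 19) = 0.
Household 2: others sum to 16; max(0, 19 - 16) = 3.
Household 3: others sum to 18; max(0, 19 - 18) = 1.
Household 4: others sum to 10; max(0, 19 - 10) = 9.
Total collected = 0 + 3 + 1 + 9 = 13.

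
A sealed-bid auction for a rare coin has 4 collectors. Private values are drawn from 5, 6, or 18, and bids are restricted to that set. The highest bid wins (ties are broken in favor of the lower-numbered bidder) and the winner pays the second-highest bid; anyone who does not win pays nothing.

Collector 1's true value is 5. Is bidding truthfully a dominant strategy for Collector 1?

Yes

Check each profile of the others' bids and compare truth against every alternative bid.
Others bid (5, 5, 6): truth gives 0, best alternative gives -1.
Others bid (5, 6, 5): truth gives 0, best alternative gives -1.
Others bid (5, 6, 6): truth gives 0, best alternative gives -1.
Others bid (6, 5, 5): truth gives 0, best alternative gives -1.
Others bid (6, 5, 6): truth gives 0, best alternative gives -1.
Others bid (6, 6, 5): truth gives 0, best alternative gives -1.
(Remaining 21 profiles checked similarly; truth is weakly best in each.)
In every case the truthful bid is at least as good as any alternative, so it is a dominant strategy.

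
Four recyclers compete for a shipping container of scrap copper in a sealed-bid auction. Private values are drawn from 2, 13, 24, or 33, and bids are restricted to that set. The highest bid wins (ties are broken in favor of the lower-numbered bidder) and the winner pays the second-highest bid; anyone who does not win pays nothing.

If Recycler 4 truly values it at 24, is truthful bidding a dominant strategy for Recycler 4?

Check each profile of the others' bids and compare truth against every alternative bid.
Others bid (2, 2, 2): truth gives 22, best alternative gives 22.
Others bid (2, 2, 13): truth gives 11, best alternative gives 11.
Others bid (2, 13, 2): truth gives 11, best alternative gives 11.
Others bid (2, 13, 13): truth gives 11, best alternative gives 11.
Others bid (13, 2, 2): truth gives 11, best alternative gives 11.
Others bid (13, 2, 13): truth gives 11, best alternative gives 11.
(Remaining 58 profiles checked similarly; truth is weakly best in each.)
In every case the truthful bid is at least as good as any alternative, so it is a dominant strategy.

Yes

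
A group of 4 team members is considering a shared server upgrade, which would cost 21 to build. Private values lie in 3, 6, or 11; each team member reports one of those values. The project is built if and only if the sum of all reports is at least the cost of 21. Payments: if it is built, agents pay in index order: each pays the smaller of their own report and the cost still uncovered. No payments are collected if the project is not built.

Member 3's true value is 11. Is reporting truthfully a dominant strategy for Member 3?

Consider the case where Member 1 reports 3, Member 2 reports 3 and Member 4 reports 11.
Truthful report 11: project built, pays 11, utility 11 - 11 = 0.
Report 6 instead: project built, pays 6, utility 11 - 6 = 5.
Since 5 > 0, reporting 6 is strictly better here, so truthful reporting is not dominant.

No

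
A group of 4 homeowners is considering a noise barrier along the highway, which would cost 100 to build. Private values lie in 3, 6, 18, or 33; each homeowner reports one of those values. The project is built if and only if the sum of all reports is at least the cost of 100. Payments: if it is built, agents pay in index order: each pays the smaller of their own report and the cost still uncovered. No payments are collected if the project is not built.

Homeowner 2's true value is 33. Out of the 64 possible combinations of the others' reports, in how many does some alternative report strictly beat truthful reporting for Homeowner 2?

4

Others report (18, 33, 33): truth gives 0; report 18 gives 15 > 0. Violating.
Others report (33, 18, 33): truth gives 0; report 18 gives 15 > 0. Violating.
Others report (33, 33, 18): truth gives 0; report 18 gives 15 > 0. Violating.
Others report (33, 33, 33): truth gives 0; report 3 gives 30 > 0. Violating.
Others report (3, 3, 3): truth gives 0; no alternative beats it.
Others report (3, 3, 6): truth gives 0; no alternative beats it.
(Checking all 64 profiles: 4 have a profitable deviation, 60 do not.)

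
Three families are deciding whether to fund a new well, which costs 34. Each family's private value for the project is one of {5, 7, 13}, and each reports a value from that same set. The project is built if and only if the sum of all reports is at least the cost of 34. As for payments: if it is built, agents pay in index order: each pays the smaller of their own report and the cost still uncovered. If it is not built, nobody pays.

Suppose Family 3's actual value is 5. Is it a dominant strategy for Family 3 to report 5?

Check each profile of the others' reports and compare truth against every alternative report.
Others report (5, 5): truth gives 0, best alternative gives 0.
Others report (5, 7): truth gives 0, best alternative gives 0.
Others report (5, 13): truth gives 0, best alternative gives 0.
Others report (7, 5): truth gives 0, best alternative gives 0.
Others report (7, 7): truth gives 0, best alternative gives 0.
Others report (7, 13): truth gives 0, best alternative gives 0.
(Remaining 3 profiles checked similarly; truth is weakly best in each.)
In every case the truthful report is at least as good as any alternative, so it is a dominant strategy.

Yes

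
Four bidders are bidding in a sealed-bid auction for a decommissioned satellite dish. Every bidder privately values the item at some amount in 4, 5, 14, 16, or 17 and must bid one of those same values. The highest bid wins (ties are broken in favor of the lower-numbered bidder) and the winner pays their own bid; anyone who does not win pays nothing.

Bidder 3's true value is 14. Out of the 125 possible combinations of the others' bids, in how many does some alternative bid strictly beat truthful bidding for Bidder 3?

Others bid (4, 4, 4): truth gives 0; bid 5 gives 9 > 0. Violating.
Others bid (4, 4, 5): truth gives 0; bid 5 gives 9 > 0. Violating.
Others bid (4, 4, 14): truth gives 0; no alternative beats it.
Others bid (4, 4, 16): truth gives 0; no alternative beats it.
(Checking all 125 profiles: 2 have a profitable deviation, 123 do not.)

2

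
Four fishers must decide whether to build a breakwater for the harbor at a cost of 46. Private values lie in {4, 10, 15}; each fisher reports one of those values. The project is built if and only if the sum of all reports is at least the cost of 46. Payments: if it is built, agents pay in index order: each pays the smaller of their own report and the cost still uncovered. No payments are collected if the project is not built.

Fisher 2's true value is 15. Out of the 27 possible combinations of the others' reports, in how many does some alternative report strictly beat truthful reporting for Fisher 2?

Others report (10, 15, 15): truth gives 0; report 10 gives 5 > 0. Violating.
Others report (15, 10, 15): truth gives 0; report 10 gives 5 > 0. Violating.
Others report (15, 15, 10): truth gives 0; report 10 gives 5 > 0. Violating.
Others report (15, 15, 15): truth gives 0; report 4 gives 11 > 0. Violating.
Others report (4, 4, 4): truth gives 0; no alternative beats it.
Others report (4, 4, 10): truth gives 0; no alternative beats it.
(Checking all 27 profiles: 4 have a profitable deviation, 23 do not.)

4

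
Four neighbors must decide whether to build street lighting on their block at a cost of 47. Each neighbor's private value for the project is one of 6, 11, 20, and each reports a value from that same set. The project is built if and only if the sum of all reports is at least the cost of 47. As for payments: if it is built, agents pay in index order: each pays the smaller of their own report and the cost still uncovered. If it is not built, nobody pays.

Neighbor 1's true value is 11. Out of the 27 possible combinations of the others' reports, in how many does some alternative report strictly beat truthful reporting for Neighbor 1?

10

Others report (6, 20, 20): truth gives 0; report 6 gives 5 > 0. Violating.
Others report (11, 11, 20): truth gives 0; report 6 gives 5 > 0. Violating.
Others report (11, 20, 11): truth gives 0; report 6 gives 5 > 0. Violating.
Others report (11, 20, 20): truth gives 0; report 6 gives 5 > 0. Violating.
Others report (6, 6, 6): truth gives 0; no alternative beats it.
Others report (6, 6, 11): truth gives 0; no alternative beats it.
(Checking all 27 profiles: 10 have a profitable deviation, 17 do not.)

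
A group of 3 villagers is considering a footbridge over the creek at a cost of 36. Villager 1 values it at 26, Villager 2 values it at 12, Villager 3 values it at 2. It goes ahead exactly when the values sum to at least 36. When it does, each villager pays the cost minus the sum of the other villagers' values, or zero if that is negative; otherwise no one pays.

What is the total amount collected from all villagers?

Total value 40 ≥ cost 36, so it is built.
Villager 1: others sum to 14; max(0, 36 - 14) = 22.
Villager 2: others sum to 28; max(0, 36 - 28) = 8.
Villager 3: others sum to 38; max(0, 36 - 38) = 0.
Total collected = 22 + 8 + 0 = 30.

30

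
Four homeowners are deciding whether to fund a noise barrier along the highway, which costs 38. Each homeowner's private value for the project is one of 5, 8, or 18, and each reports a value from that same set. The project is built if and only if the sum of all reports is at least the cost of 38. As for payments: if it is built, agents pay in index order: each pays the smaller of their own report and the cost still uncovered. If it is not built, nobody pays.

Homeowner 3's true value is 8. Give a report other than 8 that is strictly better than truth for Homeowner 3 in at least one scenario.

5

Suppose Homeowner 1 reports 5, Homeowner 2 reports 18 and Homeowner 4 reports 18.
Report 8: project built, pays 8, utility 8 - 8 = 0.
Report 5: project built, pays 5, utility 8 - 5 = 3.
So reporting 5 beats truth here (3 > 0).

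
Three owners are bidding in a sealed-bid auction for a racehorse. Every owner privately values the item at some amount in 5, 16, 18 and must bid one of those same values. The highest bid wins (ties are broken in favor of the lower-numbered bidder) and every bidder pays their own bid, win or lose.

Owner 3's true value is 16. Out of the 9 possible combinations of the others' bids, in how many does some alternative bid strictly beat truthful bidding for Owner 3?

8

Others bid (5, 16): truth gives -16; bid 18 gives -2 > -16. Violating.
Others bid (5, 18): truth gives -16; bid 5 gives -5 > -16. Violating.
Others bid (16, 5): truth gives -16; bid 18 gives -2 > -16. Violating.
Others bid (16, 16): truth gives -16; bid 18 gives -2 > -16. Violating.
Others bid (5, 5): truth gives 0; no alternative beats it.
(Checking all 9 profiles: 8 have a profitable deviation, 1 does not.)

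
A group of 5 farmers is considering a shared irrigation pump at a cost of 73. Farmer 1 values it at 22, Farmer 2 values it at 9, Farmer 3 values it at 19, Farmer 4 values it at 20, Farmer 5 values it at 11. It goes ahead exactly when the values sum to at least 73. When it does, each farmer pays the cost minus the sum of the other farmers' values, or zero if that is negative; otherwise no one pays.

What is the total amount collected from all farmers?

41

Total value 81 ≥ cost 73, so it is built.
Farmer 1: others sum to 59; max(0, 73 - 59) = 14.
Farmer 2: others sum to 72; max(0, 73 - 72) = 1.
Farmer 3: others sum to 62; max(0, 73 - 62) = 11.
Farmer 4: others sum to 61; max(0, 73 - 61) = 12.
Farmer 5: others sum to 70; max(0, 73 - 70) = 3.
Total collected = 14 + 1 + 11 + 12 + 3 = 41.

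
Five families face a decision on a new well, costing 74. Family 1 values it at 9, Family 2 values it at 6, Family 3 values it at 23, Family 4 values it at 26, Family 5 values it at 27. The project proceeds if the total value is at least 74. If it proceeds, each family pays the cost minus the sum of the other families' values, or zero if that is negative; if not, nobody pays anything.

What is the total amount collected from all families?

Total value 91 ≥ cost 74, so it is built.
Family 1: others sum to 82; max(0, 74 - 82) = 0.
Family 2: others sum to 85; max(0, 74 - 85) = 0.
Family 3: others sum to 68; max(0, 74 - 68) = 6.
Family 4: others sum to 65; max(0, 74 - 65) = 9.
Family 5: others sum to 64; max(0, 74 - 64) = 10.
Total collected = 0 + 0 + 6 + 9 + 10 = 25.

25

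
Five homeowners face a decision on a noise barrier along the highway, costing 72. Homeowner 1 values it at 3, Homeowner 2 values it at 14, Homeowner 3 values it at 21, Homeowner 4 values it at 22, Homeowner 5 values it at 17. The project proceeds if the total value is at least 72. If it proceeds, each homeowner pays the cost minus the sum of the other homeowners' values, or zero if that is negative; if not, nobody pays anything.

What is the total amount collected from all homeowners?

54

Total value 77 ≥ cost 72, so it is built.
Homeowner 1: others sum to 74; max(0, 72 - 74) = 0.
Homeowner 2: others sum to 63; max(0, 72 - 63) = 9.
Homeowner 3: others sum to 56; max(0, 72 - 56) = 16.
Homeowner 4: others sum to 55; max(0, 72 - 55) = 17.
Homeowner 5: others sum to 60; max(0, 72 - 60) = 12.
Total collected = 0 + 9 + 16 + 17 + 12 = 54.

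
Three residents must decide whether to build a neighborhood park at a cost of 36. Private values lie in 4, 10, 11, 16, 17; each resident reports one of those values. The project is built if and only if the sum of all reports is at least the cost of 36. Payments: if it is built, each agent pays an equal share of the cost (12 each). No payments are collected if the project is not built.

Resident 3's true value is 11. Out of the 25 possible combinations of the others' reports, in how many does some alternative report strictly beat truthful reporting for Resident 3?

Others report (10, 16): truth gives -1; report 4 gives 0 > -1. Violating.
Others report (10, 17): truth gives -1; report 4 gives 0 > -1. Violating.
Others report (11, 16): truth gives -1; report 4 gives 0 > -1. Violating.
Others report (11, 17): truth gives -1; report 4 gives 0 > -1. Violating.
Others report (4, 4): truth gives 0; no alternative beats it.
Others report (4, 10): truth gives 0; no alternative beats it.
(Checking all 25 profiles: 8 have a profitable deviation, 17 do not.)

8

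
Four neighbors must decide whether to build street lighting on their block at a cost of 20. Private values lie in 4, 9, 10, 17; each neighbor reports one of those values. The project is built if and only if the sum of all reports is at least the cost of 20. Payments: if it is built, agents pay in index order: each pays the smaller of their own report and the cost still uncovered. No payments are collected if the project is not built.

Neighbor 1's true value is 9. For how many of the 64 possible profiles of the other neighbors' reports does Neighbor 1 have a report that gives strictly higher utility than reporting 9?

63

Others report (4, 4, 9): truth gives 0; report 4 gives 5 > 0. Violating.
Others report (4, 4, 10): truth gives 0; report 4 gives 5 > 0. Violating.
Others report (4, 4, 17): truth gives 0; report 4 gives 5 > 0. Violating.
Others report (4, 9, 4): truth gives 0; report 4 gives 5 > 0. Violating.
Others report (4, 4, 4): truth gives 0; no alternative beats it.
(Checking all 64 profiles: 63 have a profitable deviation, 1 does not.)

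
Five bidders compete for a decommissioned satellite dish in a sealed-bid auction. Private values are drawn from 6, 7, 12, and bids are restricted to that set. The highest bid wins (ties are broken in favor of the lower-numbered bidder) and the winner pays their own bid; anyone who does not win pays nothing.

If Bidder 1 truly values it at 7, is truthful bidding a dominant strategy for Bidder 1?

No

Consider the case where Bidder 2 bids 6, Bidder 3 bids 6, Bidder 4 bids 6 and Bidder 5 bids 6.
Truthful bid 7: wins, pays 7, utility 7 - 7 = 0.
Bid 6 instead: wins, pays 6, utility 7 - 6 = 1.
Since 1 > 0, bidding 6 is strictly better here, so truthful bidding is not dominant.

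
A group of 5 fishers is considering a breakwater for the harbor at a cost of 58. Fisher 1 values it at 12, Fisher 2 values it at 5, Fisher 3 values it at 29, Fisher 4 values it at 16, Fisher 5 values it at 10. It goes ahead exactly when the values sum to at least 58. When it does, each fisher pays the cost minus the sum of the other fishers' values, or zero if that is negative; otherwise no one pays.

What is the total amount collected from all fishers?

17

Total value 72 ≥ cost 58, so it is built.
Fisher 1: others sum to 60; max(0, 58 - 60) = 0.
Fisher 2: others sum to 67; max(0, 58 - 67) = 0.
Fisher 3: others sum to 43; max(0, 58 - 43) = 15.
Fisher 4: others sum to 56; max(0, 58 - 56) = 2.
Fisher 5: others sum to 62; max(0, 58 - 62) = 0.
Total collected = 0 + 0 + 15 + 2 + 0 = 17.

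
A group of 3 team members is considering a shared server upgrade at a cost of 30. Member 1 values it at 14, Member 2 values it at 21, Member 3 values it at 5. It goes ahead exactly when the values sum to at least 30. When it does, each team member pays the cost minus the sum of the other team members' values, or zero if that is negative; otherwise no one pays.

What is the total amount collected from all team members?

Total value 40 ≥ cost 30, so it is built.
Member 1: others sum to 26; max(0, 30 - 26) = 4.
Member 2: others sum to 19; max(0, 30 - 19) = 11.
Member 3: others sum to 35; max(0, 30 - 35) = 0.
Total collected = 4 + 11 + 0 = 15.

15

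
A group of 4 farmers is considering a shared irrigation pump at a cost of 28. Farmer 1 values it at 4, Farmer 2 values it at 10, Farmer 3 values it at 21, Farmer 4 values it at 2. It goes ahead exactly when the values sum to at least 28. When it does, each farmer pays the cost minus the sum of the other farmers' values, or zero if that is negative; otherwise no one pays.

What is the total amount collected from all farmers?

13

Total value 37 ≥ cost 28, so it is built.
Farmer 1: others sum to 33; max(0, 28 - 33) = 0.
Farmer 2: others sum to 27; max(0, 28 - 27) = 1.
Farmer 3: others sum to 16; max(0, 28 - 16) = 12.
Farmer 4: others sum to 35; max(0, 28 - 35) = 0.
Total collected = 0 + 1 + 12 + 0 = 13.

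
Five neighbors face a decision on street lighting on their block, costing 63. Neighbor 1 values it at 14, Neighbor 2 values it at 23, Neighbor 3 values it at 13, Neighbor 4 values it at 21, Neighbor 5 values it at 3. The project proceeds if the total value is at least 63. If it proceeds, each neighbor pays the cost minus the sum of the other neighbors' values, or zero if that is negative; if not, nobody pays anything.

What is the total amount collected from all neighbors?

Total value 74 ≥ cost 63, so it is built.
Neighbor 1: others sum to 60; max(0, 63 - 60) = 3.
Neighbor 2: others sum to 51; max(0, 63 - 51) = 12.
Neighbor 3: others sum to 61; max(0, 63 - 61) = 2.
Neighbor 4: others sum to 53; max(0, 63 - 53) = 10.
Neighbor 5: others sum to 71; max(0, 63 - 71) = 0.
Total collected = 3 + 12 + 2 + 10 + 0 = 27.

27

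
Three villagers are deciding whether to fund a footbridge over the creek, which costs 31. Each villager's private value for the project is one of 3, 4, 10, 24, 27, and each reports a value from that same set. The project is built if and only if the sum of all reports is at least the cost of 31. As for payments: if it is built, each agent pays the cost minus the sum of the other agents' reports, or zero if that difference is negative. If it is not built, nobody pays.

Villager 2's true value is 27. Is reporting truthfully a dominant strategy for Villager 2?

Check each profile of the others' reports and compare truth against every alternative report.
Others report (3, 3): truth gives 2, best alternative gives 0.
Others report (4, 27): truth gives 27, best alternative gives 27.
Others report (10, 24): truth gives 27, best alternative gives 27.
Others report (10, 27): truth gives 27, best alternative gives 27.
Others report (24, 10): truth gives 27, best alternative gives 27.
Others report (24, 24): truth gives 27, best alternative gives 27.
(Remaining 19 profiles checked similarly; truth is weakly best in each.)
In every case the truthful report is at least as good as any alternative, so it is a dominant strategy.

Yes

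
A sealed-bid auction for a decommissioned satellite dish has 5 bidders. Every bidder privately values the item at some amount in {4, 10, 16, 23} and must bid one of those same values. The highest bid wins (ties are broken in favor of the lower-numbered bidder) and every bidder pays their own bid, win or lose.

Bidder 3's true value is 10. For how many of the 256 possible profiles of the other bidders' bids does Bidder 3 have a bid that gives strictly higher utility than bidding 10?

Others bid (4, 4, 4, 16): truth gives -10; bid 4 gives -4 > -10. Violating.
Others bid (4, 4, 4, 23): truth gives -10; bid 4 gives -4 > -10. Violating.
Others bid (4, 4, 10, 16): truth gives -10; bid 4 gives -4 > -10. Violating.
Others bid (4, 4, 10, 23): truth gives -10; bid 4 gives -4 > -10. Violating.
Others bid (4, 4, 4, 4): truth gives 0; no alternative beats it.
Others bid (4, 4, 4, 10): truth gives 0; no alternative beats it.
(Checking all 256 profiles: 252 have a profitable deviation, 4 do not.)

252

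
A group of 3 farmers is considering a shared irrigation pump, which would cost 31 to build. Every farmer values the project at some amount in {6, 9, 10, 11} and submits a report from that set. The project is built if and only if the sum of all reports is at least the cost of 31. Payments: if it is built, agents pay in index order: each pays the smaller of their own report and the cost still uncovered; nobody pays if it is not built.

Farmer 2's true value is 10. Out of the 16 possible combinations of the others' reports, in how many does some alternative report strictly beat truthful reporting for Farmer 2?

Others report (11, 11): truth gives 0; report 9 gives 1 > 0. Violating.
Others report (6, 6): truth gives 0; no alternative beats it.
Others report (6, 9): truth gives 0; no alternative beats it.
(Checking all 16 profiles: 1 has a profitable deviation, 15 do not.)

1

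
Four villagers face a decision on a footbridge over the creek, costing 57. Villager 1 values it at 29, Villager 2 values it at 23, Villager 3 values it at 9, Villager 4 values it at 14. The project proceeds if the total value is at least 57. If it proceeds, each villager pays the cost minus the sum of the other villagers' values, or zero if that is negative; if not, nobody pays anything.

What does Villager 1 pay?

Total value 75 ≥ cost 57, so the project is built.
The other villagers' values sum to 46.
Cost minus that sum is 57 - 46 = 11.

11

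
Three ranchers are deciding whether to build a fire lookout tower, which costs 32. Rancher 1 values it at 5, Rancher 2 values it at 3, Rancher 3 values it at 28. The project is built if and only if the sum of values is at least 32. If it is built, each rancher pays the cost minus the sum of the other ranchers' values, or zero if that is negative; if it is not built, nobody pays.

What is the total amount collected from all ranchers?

25

Total value 36 ≥ cost 32, so it is built.
Rancher 1: others sum to 31; max(0, 32 - 31) = 1.
Rancher 2: others sum to 33; max(0, 32 - 33) = 0.
Rancher 3: others sum to 8; max(0, 32 - 8) = 24.
Total collected = 1 + 0 + 24 = 25.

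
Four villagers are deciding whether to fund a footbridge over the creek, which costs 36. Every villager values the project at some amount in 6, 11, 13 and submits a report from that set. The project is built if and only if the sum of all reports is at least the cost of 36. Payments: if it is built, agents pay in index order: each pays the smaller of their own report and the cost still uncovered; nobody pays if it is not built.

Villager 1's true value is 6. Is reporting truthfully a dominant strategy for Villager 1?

Yes

Check each profile of the others' reports and compare truth against every alternative report.
Others report (6, 6, 13): truth gives 0, best alternative gives -5.
Others report (6, 11, 11): truth gives 0, best alternative gives -5.
Others report (6, 11, 13): truth gives 0, best alternative gives -5.
Others report (6, 13, 6): truth gives 0, best alternative gives -5.
Others report (6, 13, 11): truth gives 0, best alternative gives -5.
Others report (6, 13, 13): truth gives 0, best alternative gives -5.
(Remaining 21 profiles checked similarly; truth is weakly best in each.)
In every case the truthful report is at least as good as any alternative, so it is a dominant strategy.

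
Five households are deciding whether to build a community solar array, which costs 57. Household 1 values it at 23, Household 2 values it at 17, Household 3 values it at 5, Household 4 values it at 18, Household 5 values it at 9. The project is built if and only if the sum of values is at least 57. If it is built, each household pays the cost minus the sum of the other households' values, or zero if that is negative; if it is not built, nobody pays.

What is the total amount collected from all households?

Total value 72 ≥ cost 57, so it is built.
Household 1: others sum to 49; max(0, 57 - 49) = 8.
Household 2: others sum to 55; max(0, 57 - 55) = 2.
Household 3: others sum to 67; max(0, 57 - 67) = 0.
Household 4: others sum to 54; max(0, 57 - 54) = 3.
Household 5: others sum to 63; max(0, 57 - 63) = 0.
Total collected = 8 + 2 + 0 + 3 + 0 = 13.

13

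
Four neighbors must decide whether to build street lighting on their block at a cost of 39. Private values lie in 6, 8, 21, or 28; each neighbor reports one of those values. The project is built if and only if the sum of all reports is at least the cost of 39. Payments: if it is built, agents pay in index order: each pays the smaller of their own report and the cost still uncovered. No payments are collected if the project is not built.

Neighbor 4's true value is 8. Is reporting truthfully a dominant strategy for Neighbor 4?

Check each profile of the others' reports and compare truth against every alternative report.
Others report (6, 6, 28): truth gives 8, best alternative gives 8.
Others report (6, 8, 28): truth gives 8, best alternative gives 8.
Others report (6, 21, 21): truth gives 8, best alternative gives 8.
Others report (6, 21, 28): truth gives 8, best alternative gives 8.
Others report (6, 28, 6): truth gives 8, best alternative gives 8.
Others report (6, 28, 8): truth gives 8, best alternative gives 8.
(Remaining 58 profiles checked similarly; truth is weakly best in each.)
In every case the truthful report is at least as good as any alternative, so it is a dominant strategy.

Yes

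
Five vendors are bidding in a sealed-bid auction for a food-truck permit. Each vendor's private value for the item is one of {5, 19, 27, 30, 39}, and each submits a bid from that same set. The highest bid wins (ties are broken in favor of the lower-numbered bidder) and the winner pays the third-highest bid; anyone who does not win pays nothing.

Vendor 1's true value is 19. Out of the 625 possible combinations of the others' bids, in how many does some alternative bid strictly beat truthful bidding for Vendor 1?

12

Others bid (5, 5, 5, 27): truth gives 0; bid 27 gives 14 > 0. Violating.
Others bid (5, 5, 5, 30): truth gives 0; bid 30 gives 14 > 0. Violating.
Others bid (5, 5, 5, 39): truth gives 0; bid 39 gives 14 > 0. Violating.
Others bid (5, 5, 27, 5): truth gives 0; bid 27 gives 14 > 0. Violating.
Others bid (5, 5, 5, 5): truth gives 14; no alternative beats it.
Others bid (5, 5, 5, 19): truth gives 14; no alternative beats it.
(Checking all 625 profiles: 12 have a profitable deviation, 613 do not.)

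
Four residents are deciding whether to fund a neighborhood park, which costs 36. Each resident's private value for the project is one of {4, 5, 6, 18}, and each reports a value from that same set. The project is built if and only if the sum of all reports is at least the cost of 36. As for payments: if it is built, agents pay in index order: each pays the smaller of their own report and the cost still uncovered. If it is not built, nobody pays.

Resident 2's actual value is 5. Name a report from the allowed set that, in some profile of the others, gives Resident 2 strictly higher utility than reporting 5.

4

Suppose Resident 1 reports 4, Resident 3 reports 18 and Resident 4 reports 18.
Report 5: project built, pays 5, utility 5 - 5 = 0.
Report 4: project built, pays 4, utility 5 - 4 = 1.
So reporting 4 beats truth here (1 > 0).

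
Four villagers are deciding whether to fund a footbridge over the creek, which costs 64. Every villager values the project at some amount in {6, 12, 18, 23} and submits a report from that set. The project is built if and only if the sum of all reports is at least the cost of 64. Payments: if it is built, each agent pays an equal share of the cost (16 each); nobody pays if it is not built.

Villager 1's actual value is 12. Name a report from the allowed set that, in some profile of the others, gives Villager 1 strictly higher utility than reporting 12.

6

Suppose Villager 2 reports 6, Villager 3 reports 23 and Villager 4 reports 23.
Report 12: project built, pays 16, utility 12 - 16 = -4.
Report 6: project not built, utility 0.
So reporting 6 beats truth here (0 > -4).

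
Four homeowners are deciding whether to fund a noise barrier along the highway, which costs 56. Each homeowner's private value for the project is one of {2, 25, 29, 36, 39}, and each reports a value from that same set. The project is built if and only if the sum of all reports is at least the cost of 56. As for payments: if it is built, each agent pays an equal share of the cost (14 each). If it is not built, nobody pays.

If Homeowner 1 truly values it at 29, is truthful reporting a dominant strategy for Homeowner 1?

Yes

Check each profile of the others' reports and compare truth against every alternative report.
Others report (2, 2, 25): truth gives 15, best alternative gives 15.
Others report (2, 2, 29): truth gives 15, best alternative gives 15.
Others report (2, 2, 36): truth gives 15, best alternative gives 15.
Others report (2, 2, 39): truth gives 15, best alternative gives 15.
Others report (2, 25, 2): truth gives 15, best alternative gives 15.
Others report (2, 25, 25): truth gives 15, best alternative gives 15.
(Remaining 119 profiles checked similarly; truth is weakly best in each.)
In every case the truthful report is at least as good as any alternative, so it is a dominant strategy.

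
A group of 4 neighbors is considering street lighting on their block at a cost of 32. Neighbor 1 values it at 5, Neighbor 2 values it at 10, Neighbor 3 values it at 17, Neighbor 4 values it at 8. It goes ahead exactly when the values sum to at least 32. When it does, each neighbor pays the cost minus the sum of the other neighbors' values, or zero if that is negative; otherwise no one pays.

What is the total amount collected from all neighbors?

11

Total value 40 ≥ cost 32, so it is built.
Neighbor 1: others sum to 35; max(0, 32 - 35) = 0.
Neighbor 2: others sum to 30; max(0, 32 - 30) = 2.
Neighbor 3: others sum to 23; max(0, 32 - 23) = 9.
Neighbor 4: others sum to 32; max(0, 32 - 32) = 0.
Total collected = 0 + 2 + 9 + 0 = 11.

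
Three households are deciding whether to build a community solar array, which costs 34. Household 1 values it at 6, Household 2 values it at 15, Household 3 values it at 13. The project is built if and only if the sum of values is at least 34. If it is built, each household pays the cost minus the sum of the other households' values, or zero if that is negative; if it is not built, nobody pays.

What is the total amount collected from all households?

Total value 34 ≥ cost 34, so it is built.
Household 1: others sum to 28; max(0, 34 - 28) = 6.
Household 2: others sum to 19; max(0, 34 - 19) = 15.
Household 3: others sum to 21; max(0, 34 - 21) = 13.
Total collected = 6 + 15 + 13 = 34.

34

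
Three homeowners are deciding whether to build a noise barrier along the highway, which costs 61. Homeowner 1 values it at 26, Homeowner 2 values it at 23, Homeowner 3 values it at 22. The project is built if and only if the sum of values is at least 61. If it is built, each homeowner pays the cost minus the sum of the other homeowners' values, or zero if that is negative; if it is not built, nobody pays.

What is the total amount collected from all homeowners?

Total value 71 ≥ cost 61, so it is built.
Homeowner 1: others sum to 45; max(0, 61 - 45) = 16.
Homeowner 2: others sum to 48; max(0, 61 - 48) = 13.
Homeowner 3: others sum to 49; max(0, 61 - 49) = 12.
Total collected = 16 + 13 + 12 = 41.

41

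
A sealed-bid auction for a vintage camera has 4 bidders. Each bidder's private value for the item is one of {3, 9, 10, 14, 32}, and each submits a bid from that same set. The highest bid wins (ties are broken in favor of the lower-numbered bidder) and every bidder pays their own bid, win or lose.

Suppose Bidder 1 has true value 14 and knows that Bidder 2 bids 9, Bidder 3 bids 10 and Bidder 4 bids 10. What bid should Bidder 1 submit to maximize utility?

Bid 3: loses but pays 3, utility -3.
Bid 9: loses but pays 9, utility -9.
Bid 10: wins, pays 10, utility 14 - 10 = 4.
Bid 14: wins, pays 14, utility 14 - 14 = 0.
Bid 32: wins, pays 32, utility 14 - 32 = -18.
The best choice is 10 with utility 4.

10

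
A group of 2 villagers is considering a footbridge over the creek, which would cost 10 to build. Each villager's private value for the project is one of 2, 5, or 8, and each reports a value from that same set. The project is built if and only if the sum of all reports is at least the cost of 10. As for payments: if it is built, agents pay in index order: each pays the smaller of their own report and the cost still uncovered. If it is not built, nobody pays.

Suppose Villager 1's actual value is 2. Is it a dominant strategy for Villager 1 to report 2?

Yes

Check each profile of the others' reports and compare truth against every alternative report.
Others report (5): truth gives 0, best alternative gives -3.
Others report (8): truth gives 0, best alternative gives -3.
Others report (2): truth gives 0, best alternative gives 0.
In every case the truthful report is at least as good as any alternative, so it is a dominant strategy.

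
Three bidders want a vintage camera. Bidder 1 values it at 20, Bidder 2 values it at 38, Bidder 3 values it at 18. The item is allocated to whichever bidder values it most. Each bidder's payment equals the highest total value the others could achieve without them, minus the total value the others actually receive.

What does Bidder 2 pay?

Bidder 2 has the highest value and receives the item.
Without Bidder 2, the item would go to the next-highest value, 20, so the others could achieve 20.
With Bidder 2 present and winning, the others receive nothing, so their total is 0.
Payment = 20 - 0 = 20.

20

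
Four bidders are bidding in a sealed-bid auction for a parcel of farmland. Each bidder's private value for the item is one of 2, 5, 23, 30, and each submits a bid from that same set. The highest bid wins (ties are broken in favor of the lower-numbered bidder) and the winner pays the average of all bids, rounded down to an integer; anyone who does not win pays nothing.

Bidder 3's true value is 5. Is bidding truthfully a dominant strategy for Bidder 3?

Check each profile of the others' bids and compare truth against every alternative bid.
Others bid (2, 2, 2): truth gives 3, best alternative gives 0.
Others bid (2, 2, 5): truth gives 2, best alternative gives 0.
Others bid (2, 2, 23): truth gives 0, best alternative gives 0.
Others bid (2, 2, 30): truth gives 0, best alternative gives 0.
Others bid (2, 5, 2): truth gives 0, best alternative gives 0.
Others bid (2, 5, 5): truth gives 0, best alternative gives 0.
(Remaining 58 profiles checked similarly; truth is weakly best in each.)
In every case the truthful bid is at least as good as any alternative, so it is a dominant strategy.

Yes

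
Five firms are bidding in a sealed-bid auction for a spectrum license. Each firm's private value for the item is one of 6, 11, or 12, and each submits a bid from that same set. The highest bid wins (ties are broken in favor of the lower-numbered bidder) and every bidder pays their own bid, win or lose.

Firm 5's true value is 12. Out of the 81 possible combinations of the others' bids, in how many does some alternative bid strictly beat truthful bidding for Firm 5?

66

Others bid (6, 6, 6, 6): truth gives 0; bid 11 gives 1 > 0. Violating.
Others bid (6, 6, 6, 12): truth gives -12; bid 6 gives -6 > -12. Violating.
Others bid (6, 6, 11, 12): truth gives -12; bid 6 gives -6 > -12. Violating.
Others bid (6, 6, 12, 6): truth gives -12; bid 6 gives -6 > -12. Violating.
Others bid (6, 6, 6, 11): truth gives 0; no alternative beats it.
Others bid (6, 6, 11, 6): truth gives 0; no alternative beats it.
(Checking all 81 profiles: 66 have a profitable deviation, 15 do not.)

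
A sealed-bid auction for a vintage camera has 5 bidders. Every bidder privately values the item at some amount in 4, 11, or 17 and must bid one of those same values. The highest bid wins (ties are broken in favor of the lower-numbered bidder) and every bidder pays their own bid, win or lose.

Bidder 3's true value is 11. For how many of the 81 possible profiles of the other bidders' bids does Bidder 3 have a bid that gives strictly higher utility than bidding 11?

77

Others bid (4, 4, 4, 17): truth gives -11; bid 4 gives -4 > -11. Violating.
Others bid (4, 4, 11, 17): truth gives -11; bid 4 gives -4 > -11. Violating.
Others bid (4, 4, 17, 4): truth gives -11; bid 4 gives -4 > -11. Violating.
Others bid (4, 4, 17, 11): truth gives -11; bid 4 gives -4 > -11. Violating.
Others bid (4, 4, 4, 4): truth gives 0; no alternative beats it.
Others bid (4, 4, 4, 11): truth gives 0; no alternative beats it.
(Checking all 81 profiles: 77 have a profitable deviation, 4 do not.)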